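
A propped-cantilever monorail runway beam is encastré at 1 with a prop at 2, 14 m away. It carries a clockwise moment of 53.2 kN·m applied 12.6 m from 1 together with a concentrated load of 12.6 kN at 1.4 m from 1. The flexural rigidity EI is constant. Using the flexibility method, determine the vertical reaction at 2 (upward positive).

Take the reaction at 2 as the redundant and release it; the primary structure is a cantilever fixed at 1.
Deflection at 2 on the released cantilever, summing each load's contribution:
  clockwise couple 53.2 at a = 12.6: M₀a(2L − a)/(2EI) = 5161/EI
  point load 12.6 at a = 1.4: Pa²(3L − a)/(6EI) = 167.1/EI
  δ_0 = 5329/EI
Tip deflection under a unit load at 2: L³/(3EI) = 914.7/EI.
Compatibility at 2: δ_0 − R_2·δ_{22} = 0, so R_2 = 5329/914.7 = 5.826 kN.

R_2 = 5.826 kN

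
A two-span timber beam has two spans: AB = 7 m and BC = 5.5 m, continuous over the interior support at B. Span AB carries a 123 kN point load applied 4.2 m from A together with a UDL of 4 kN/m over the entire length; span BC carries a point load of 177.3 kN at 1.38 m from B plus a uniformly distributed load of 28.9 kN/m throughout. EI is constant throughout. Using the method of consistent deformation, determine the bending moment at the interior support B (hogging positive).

Release continuity at B by inserting a hinge; the redundant is the internal moment M_B. The primary structure is two simply-supported spans AB and BC.
End slopes at the hinge B, treating each span as simply supported:
  span AB: point load 123 at a = 4.2: Pab(L + a)/(6LEI) = 385.7/EI
  span AB: UDL 4: wL³/(24EI) = 57.17/EI
  span BC: point load 177.3 at a = 1.38: Pab(L + b)/(6LEI) = 293.9/EI
  span BC: UDL 28.9: wL³/(24EI) = 200.3/EI
  relative rotation θ_0 = (442.9 + 494.2)/EI = 937.1/EI
A unit hogging moment at B produces rotation L₁/(3EI) + L₂/(3EI) = 4.167/EI.
Compatibility: M_B·(L₁+L₂)/(3EI) = θ_0, giving M_B = 224.9 kN·m (hogging).

M_B = 224.9 kN·m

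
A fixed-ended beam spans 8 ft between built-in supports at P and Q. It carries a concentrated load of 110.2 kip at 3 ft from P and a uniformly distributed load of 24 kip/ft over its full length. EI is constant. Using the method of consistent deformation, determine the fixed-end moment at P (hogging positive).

M_P = 257.1 kip·ft

Release both end moments; the primary structure is a simply-supported span PQ with redundants M_P and M_Q.
On the primary (simply-supported) span, the end slopes from the loading are:
  at P: point load 110.2 at a = 3: Pab(L + b)/(6LEI) = 447.7/EI
  at Q: point load 110.2 at a = 3: Pab(L + a)/(6LEI) = 378.8/EI
  at P: UDL 24: wL³/(24EI) = 512/EI
  at Q: UDL 24: wL³/(24EI) = 512/EI
  θ_P0 = 959.7/EI,  θ_Q0 = 890.8/EI
Flexibility coefficients: a unit moment at one end gives L/(3EI) there and L/(6EI) at the far end, so f₁₁ = f₂₂ = 2.667/EI and f₁₂ = f₂₁ = 1.333/EI.
Compatibility — zero rotation at each built-in end:
  2.667 M_P + 1.333 M_Q = 959.7
  1.333 M_P + 2.667 M_Q = 890.8
Solving the pair gives M_P = 257.1 kip·ft and M_Q = 205.5 kip·ft (hogging).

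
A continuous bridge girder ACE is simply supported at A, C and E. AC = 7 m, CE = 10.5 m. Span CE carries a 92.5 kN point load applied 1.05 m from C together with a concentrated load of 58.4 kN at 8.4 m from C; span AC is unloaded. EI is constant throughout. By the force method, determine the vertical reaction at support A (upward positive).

R_A = -12.16 kN

Insert a hinge at C; M_C is the redundant, and each span becomes simply supported.
Discontinuity in slope at C on the released structure — sum the simple-span end rotations:
  span CE: point load 92.5 at a = 1.05: Pab(L + b)/(6LEI) = 290.6/EI
  span CE: point load 58.4 at a = 8.4: Pab(L + b)/(6LEI) = 206/EI
  relative rotation θ_0 = (0 + 496.7)/EI = 496.7/EI
A unit hogging moment at C produces rotation L₁/(3EI) + L₂/(3EI) = 5.833/EI.
Compatibility: M_C·(L₁+L₂)/(3EI) = θ_0, giving M_C = 85.15 kN·m (hogging).
Span AC, ΣM about A with M_C applied at C: R_C^{AC}·7 = 0 + 85.15, so R_C^{AC} = 12.16 kN and R_A = 0 − 12.16 = -12.16 kN.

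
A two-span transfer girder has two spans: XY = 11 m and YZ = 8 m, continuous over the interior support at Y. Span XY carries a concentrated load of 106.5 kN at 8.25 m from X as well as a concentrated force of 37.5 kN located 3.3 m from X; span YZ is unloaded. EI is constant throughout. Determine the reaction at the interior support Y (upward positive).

Release continuity at Y by inserting a hinge; the redundant is the internal moment M_Y. The primary structure is two simply-supported spans XY and YZ.
Rotations at Y on the released spans (each span's end-slope, ×1/EI):
  span XY: point load 106.5 at a = 8.25: Pab(L + a)/(6LEI) = 704.7/EI
  span XY: point load 37.5 at a = 3.3: Pab(L + a)/(6LEI) = 206.5/EI
  relative rotation θ_0 = (911.2 + 0)/EI = 911.2/EI
A unit hogging moment at Y produces rotation L₁/(3EI) + L₂/(3EI) = 6.333/EI.
Compatibility: M_Y·(L₁+L₂)/(3EI) = θ_0, giving M_Y = 143.9 kN·m (hogging).
Span XY, ΣM about X with M_Y applied at Y: R_Y^{XY}·11 = 1002 + 143.9, so R_Y^{XY} = 104.2 kN and R_X = 144 − 104.2 = 39.8 kN.
Span YZ, ΣM about Z: R_Y^{YZ}·8 = 0 + 143.9, so R_Y^{YZ} = 17.98 kN and R_Z = 0 − 17.98 = -17.98 kN.
R_Y = 104.2 + 17.98 = 122.2 kN.

R_Y = 122.2 kN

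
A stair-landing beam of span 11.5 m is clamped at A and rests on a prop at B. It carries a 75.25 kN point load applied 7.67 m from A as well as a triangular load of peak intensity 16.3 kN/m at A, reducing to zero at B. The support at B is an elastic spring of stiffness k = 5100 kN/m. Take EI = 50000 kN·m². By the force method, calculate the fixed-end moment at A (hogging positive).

Release the roller at B. Primary structure: cantilever fixed at A.
Downward deflection at the released point B due to the loads:
  point load 75.25 at a = 7.67: Pa²(3L − a)/(6EI) = 19796/EI
  triangular load, peak 16.3 at the fixed end: w₀L⁴/(30EI) = 9503/EI
  δ_0 = 29298/EI
Tip deflection under a unit load at B: L³/(3EI) = 507/EI.
With EI = 50000 kN·m²: δ_0 = 0.58597 m and δ_{BB} = 0.010139 m/kN.
Compatibility — the spring shortens by R_B/k under the reaction it provides: δ_0 − R_B·δ_{BB} = R_B/k. With 1/k = 0.000196 m/kN, R_B = δ_0 / (δ_{BB} + 1/k) = 0.58597 / (0.010139 + 0.000196) = 56.7 kN.
Moment equilibrium about A: M_A = Σ(load moments about A) − R_B·L = 936.4 − 56.7×11.5 = 284.4 kN·m.

M_A = 284.4 kN·m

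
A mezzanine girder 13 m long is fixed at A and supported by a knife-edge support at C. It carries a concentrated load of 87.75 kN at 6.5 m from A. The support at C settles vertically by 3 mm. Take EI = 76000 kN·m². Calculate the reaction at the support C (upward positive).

R_C = 27.11 kN

Remove the prop at C; the released (primary) structure is a cantilever built in at A.
Downward deflection at the released point C due to the loads:
  point load 87.75 at a = 6.5: Pa²(3L − a)/(6EI) = 20082/EI
Flexibility coefficient — unit upward force at C: δ_{CC} = L³/(3EI) = 732.3/EI.
With EI = 76000 kN·m²: δ_0 = 0.26424 m and δ_{CC} = 0.009636 m/kN.
Compatibility — the beam at C must follow the support down by 0.003 m: δ_0 − R_C·δ_{CC} = 0.003, so R_C = (0.26424 − 0.003)/0.009636 = 27.11 kN.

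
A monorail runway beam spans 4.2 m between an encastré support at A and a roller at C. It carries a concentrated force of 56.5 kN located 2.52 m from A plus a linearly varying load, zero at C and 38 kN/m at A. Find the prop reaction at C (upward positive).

Take the reaction at C as the redundant and release it; the primary structure is a cantilever fixed at A.
Deflection at C on the released cantilever, summing each load's contribution:
  point load 56.5 at a = 2.52: Pa²(3L − a)/(6EI) = 602.8/EI
  triangular load, peak 38 at the fixed end: w₀L⁴/(30EI) = 394.1/EI
  δ_0 = 996.9/EI
Tip deflection under a unit load at C: L³/(3EI) = 24.7/EI.
Compatibility at C: δ_0 − R_C·δ_{CC} = 0, so R_C = 996.9/24.7 = 40.37 kN.

R_C = 40.37 kN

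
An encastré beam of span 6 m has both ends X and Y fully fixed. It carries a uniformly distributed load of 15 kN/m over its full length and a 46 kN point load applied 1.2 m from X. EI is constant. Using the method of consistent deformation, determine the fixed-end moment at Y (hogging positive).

Release both end moments; the primary structure is a simply-supported span XY with redundants M_X and M_Y.
On the primary (simply-supported) span, the end slopes from the loading are:
  at X: UDL 15: wL³/(24EI) = 135/EI
  at Y: UDL 15: wL³/(24EI) = 135/EI
  at X: point load 46 at a = 1.2: Pab(L + b)/(6LEI) = 79.49/EI
  at Y: point load 46 at a = 1.2: Pab(L + a)/(6LEI) = 52.99/EI
  θ_X0 = 214.5/EI,  θ_Y0 = 188/EI
Flexibility coefficients: a unit moment at one end gives L/(3EI) there and L/(6EI) at the far end, so f₁₁ = f₂₂ = 2/EI and f₁₂ = f₂₁ = 1/EI.
Compatibility — zero rotation at each built-in end:
  2 M_X + 1 M_Y = 214.5
  1 M_X + 2 M_Y = 188
Solving the pair gives M_X = 80.33 kN·m and M_Y = 53.83 kN·m (hogging).

M_Y = 53.83 kN·m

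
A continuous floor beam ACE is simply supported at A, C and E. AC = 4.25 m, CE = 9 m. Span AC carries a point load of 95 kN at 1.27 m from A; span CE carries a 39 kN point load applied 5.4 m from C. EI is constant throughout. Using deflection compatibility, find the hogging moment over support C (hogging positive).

Take M_C as the redundant. Released structure: two simple spans AC and CE with a hinge at C.
Rotations at C on the released spans (each span's end-slope, ×1/EI):
  span AC: point load 95 at a = 1.27: Pab(L + a)/(6LEI) = 77.83/EI
  span CE: point load 39 at a = 5.4: Pab(L + b)/(6LEI) = 176.9/EI
  relative rotation θ_0 = (77.83 + 176.9)/EI = 254.7/EI
A unit hogging moment at C produces rotation L₁/(3EI) + L₂/(3EI) = 4.417/EI.
Compatibility: M_C·(L₁+L₂)/(3EI) = θ_0, giving M_C = 57.68 kN·m (hogging).

M_C = 57.68 kN·m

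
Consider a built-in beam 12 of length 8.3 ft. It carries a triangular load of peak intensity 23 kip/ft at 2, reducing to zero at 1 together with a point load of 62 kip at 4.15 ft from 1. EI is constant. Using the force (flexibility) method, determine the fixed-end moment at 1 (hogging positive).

M_1 = 117.1 kip·ft

Take the two fixed-end moments M_1, M_2 as redundants; the released structure is the simple span 12.
End rotations of the released simple span under the applied load (×1/EI):
  at 1: triangular load, peak 23: 7w₀L³/(360EI) = 255.7/EI
  at 2: triangular load, peak 23: w₀L³/(45EI) = 292.2/EI
  at 1: point load 62 at a = 4.15: Pab(L + b)/(6LEI) = 266.9/EI
  at 2: point load 62 at a = 4.15: Pab(L + a)/(6LEI) = 266.9/EI
  θ_10 = 522.7/EI,  θ_20 = 559.2/EI
Flexibility coefficients: a unit moment at one end gives L/(3EI) there and L/(6EI) at the far end, so f₁₁ = f₂₂ = 2.767/EI and f₁₂ = f₂₁ = 1.383/EI.
Compatibility — zero rotation at each built-in end:
  2.767 M_1 + 1.383 M_2 = 522.7
  1.383 M_1 + 2.767 M_2 = 559.2
Solving the pair gives M_1 = 117.1 kip·ft and M_2 = 143.5 kip·ft (hogging).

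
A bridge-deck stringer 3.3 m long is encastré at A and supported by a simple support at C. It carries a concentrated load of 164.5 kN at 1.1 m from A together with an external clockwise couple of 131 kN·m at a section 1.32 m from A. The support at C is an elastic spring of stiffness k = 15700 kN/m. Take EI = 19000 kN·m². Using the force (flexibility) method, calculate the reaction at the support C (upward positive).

Choose R_C as the redundant. The primary structure is the cantilever fixed at A.
Free-end deflection of the primary structure under the applied loading (downward +):
  point load 164.5 at a = 1.1: Pa²(3L − a)/(6EI) = 291.9/EI
  clockwise couple 131 at a = 1.32: M₀a(2L − a)/(2EI) = 456.5/EI
  δ_0 = 748.4/EI
Tip deflection under a unit load at C: L³/(3EI) = 11.98/EI.
With EI = 19000 kN·m²: δ_0 = 0.039392 m and δ_{CC} = 0.00063 m/kN.
Compatibility — the spring shortens by R_C/k under the reaction it provides: δ_0 − R_C·δ_{CC} = R_C/k. With 1/k = 0.000064 m/kN, R_C = δ_0 / (δ_{CC} + 1/k) = 0.039392 / (0.00063 + 0.000064) = 56.75 kN.

R_C = 56.75 kN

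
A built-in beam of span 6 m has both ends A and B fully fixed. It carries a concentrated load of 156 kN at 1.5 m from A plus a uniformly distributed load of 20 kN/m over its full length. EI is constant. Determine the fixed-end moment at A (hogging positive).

M_A = 191.6 kN·m

Release both end moments; the primary structure is a simply-supported span AB with redundants M_A and M_B.
Simple-span end rotations at A and B under the given loads:
  at A: point load 156 at a = 1.5: Pab(L + b)/(6LEI) = 307.1/EI
  at B: point load 156 at a = 1.5: Pab(L + a)/(6LEI) = 219.4/EI
  at A: UDL 20: wL³/(24EI) = 180/EI
  at B: UDL 20: wL³/(24EI) = 180/EI
  θ_A0 = 487.1/EI,  θ_B0 = 399.4/EI
Flexibility coefficients: a unit moment at one end gives L/(3EI) there and L/(6EI) at the far end, so f₁₁ = f₂₂ = 2/EI and f₁₂ = f₂₁ = 1/EI.
Compatibility — zero rotation at each built-in end:
  2 M_A + 1 M_B = 487.1
  1 M_A + 2 M_B = 399.4
Solving the pair gives M_A = 191.6 kN·m and M_B = 103.9 kN·m (hogging).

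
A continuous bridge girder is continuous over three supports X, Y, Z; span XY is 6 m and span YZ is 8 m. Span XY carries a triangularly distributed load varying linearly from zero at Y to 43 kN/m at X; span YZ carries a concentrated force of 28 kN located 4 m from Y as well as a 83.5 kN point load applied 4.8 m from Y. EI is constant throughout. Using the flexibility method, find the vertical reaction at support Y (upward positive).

Release continuity at Y by inserting a hinge; the redundant is the internal moment M_Y. The primary structure is two simply-supported spans XY and YZ.
Rotations at Y on the released spans (each span's end-slope, ×1/EI):
  span XY: triangular load, peak 43: 7w₀L³/(360EI) = 180.6/EI
  span YZ: point load 28 at a = 4: Pab(L + b)/(6LEI) = 112/EI
  span YZ: point load 83.5 at a = 4.8: Pab(L + b)/(6LEI) = 299.3/EI
  relative rotation θ_0 = (180.6 + 411.3)/EI = 591.9/EI
A unit hogging moment at Y produces rotation L₁/(3EI) + L₂/(3EI) = 4.667/EI.
Slope continuity at Y: θ_0 = M_Y·4.667/EI, so M_Y = 591.9/4.667 = 126.8 kN·m (hogging).
Span XY, ΣM about X with M_Y applied at Y: R_Y^{XY}·6 = 258 + 126.8, so R_Y^{XY} = 64.14 kN and R_X = 129 − 64.14 = 64.86 kN.
Span YZ, ΣM about Z: R_Y^{YZ}·8 = 379.2 + 126.8, so R_Y^{YZ} = 63.25 kN and R_Z = 111.5 − 63.25 = 48.25 kN.
R_Y = 64.14 + 63.25 = 127.4 kN.

R_Y = 127.4 kN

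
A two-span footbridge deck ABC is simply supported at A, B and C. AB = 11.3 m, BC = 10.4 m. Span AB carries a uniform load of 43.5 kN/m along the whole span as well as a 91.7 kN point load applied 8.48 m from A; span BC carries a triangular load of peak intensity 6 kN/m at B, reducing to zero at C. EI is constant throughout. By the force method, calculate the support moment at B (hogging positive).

Release continuity at B by inserting a hinge; the redundant is the internal moment M_B. The primary structure is two simply-supported spans AB and BC.
End slopes at the hinge B, treating each span as simply supported:
  span AB: UDL 43.5: wL³/(24EI) = 2615/EI
  span AB: point load 91.7 at a = 8.48: Pab(L + a)/(6LEI) = 639.8/EI
  span BC: triangular load, peak 6: w₀L³/(45EI) = 150/EI
  relative rotation θ_0 = (3255 + 150)/EI = 3405/EI
A unit hogging moment at B produces rotation L₁/(3EI) + L₂/(3EI) = 7.233/EI.
Slope continuity at B: θ_0 = M_B·7.233/EI, so M_B = 3405/7.233 = 470.7 kN·m (hogging).

M_B = 470.7 kN·m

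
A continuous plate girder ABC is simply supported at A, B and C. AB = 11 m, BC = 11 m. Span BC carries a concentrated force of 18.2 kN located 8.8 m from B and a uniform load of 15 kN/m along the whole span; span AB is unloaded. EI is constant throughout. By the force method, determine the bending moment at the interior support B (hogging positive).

M_B = 123 kN·m

Insert a hinge at B; M_B is the redundant, and each span becomes simply supported.
Rotations at B on the released spans (each span's end-slope, ×1/EI):
  span BC: point load 18.2 at a = 8.8: Pab(L + b)/(6LEI) = 70.47/EI
  span BC: UDL 15: wL³/(24EI) = 831.9/EI
  relative rotation θ_0 = (0 + 902.3)/EI = 902.3/EI
A unit hogging moment at B produces rotation L₁/(3EI) + L₂/(3EI) = 7.333/EI.
Compatibility: M_B·(L₁+L₂)/(3EI) = θ_0, giving M_B = 123 kN·m (hogging).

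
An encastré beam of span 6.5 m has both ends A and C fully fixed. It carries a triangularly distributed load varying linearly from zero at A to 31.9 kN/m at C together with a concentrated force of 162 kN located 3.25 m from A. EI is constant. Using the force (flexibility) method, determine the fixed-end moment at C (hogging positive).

M_C = 199 kN·m

Release both end moments; the primary structure is a simply-supported span AC with redundants M_A and M_C.
Simple-span end rotations at A and C under the given loads:
  at A: triangular load, peak 31.9: 7w₀L³/(360EI) = 170.3/EI
  at C: triangular load, peak 31.9: w₀L³/(45EI) = 194.7/EI
  at A: point load 162 at a = 3.25: Pab(L + b)/(6LEI) = 427.8/EI
  at C: point load 162 at a = 3.25: Pab(L + a)/(6LEI) = 427.8/EI
  θ_A0 = 598.1/EI,  θ_C0 = 622.5/EI
Flexibility coefficients: a unit moment at one end gives L/(3EI) there and L/(6EI) at the far end, so f₁₁ = f₂₂ = 2.167/EI and f₁₂ = f₂₁ = 1.083/EI.
Compatibility — zero rotation at each built-in end:
  2.167 M_A + 1.083 M_C = 598.1
  1.083 M_A + 2.167 M_C = 622.5
Solving the pair gives M_A = 176.6 kN·m and M_C = 199 kN·m (hogging).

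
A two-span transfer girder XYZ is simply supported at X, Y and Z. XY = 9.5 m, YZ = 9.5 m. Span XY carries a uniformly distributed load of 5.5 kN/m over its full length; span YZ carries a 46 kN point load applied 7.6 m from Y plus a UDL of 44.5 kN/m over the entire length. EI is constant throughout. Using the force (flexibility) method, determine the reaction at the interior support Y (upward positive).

Take M_Y as the redundant. Released structure: two simple spans XY and YZ with a hinge at Y.
End slopes at the hinge Y, treating each span as simply supported:
  span XY: UDL 5.5: wL³/(24EI) = 196.5/EI
  span YZ: point load 46 at a = 7.6: Pab(L + b)/(6LEI) = 132.8/EI
  span YZ: UDL 44.5: wL³/(24EI) = 1590/EI
  relative rotation θ_0 = (196.5 + 1723)/EI = 1919/EI
A unit hogging moment at Y produces rotation L₁/(3EI) + L₂/(3EI) = 6.333/EI.
Slope continuity at Y: θ_0 = M_Y·6.333/EI, so M_Y = 1919/6.333 = 303 kN·m (hogging).
Span XY, ΣM about X with M_Y applied at Y: R_Y^{XY}·9.5 = 248.2 + 303, so R_Y^{XY} = 58.02 kN and R_X = 52.25 − 58.02 = -5.771 kN.
Span YZ, ΣM about Z: R_Y^{YZ}·9.5 = 2095 + 303, so R_Y^{YZ} = 252.5 kN and R_Z = 468.8 − 252.5 = 216.3 kN.
R_Y = 58.02 + 252.5 = 310.5 kN.

R_Y = 310.5 kN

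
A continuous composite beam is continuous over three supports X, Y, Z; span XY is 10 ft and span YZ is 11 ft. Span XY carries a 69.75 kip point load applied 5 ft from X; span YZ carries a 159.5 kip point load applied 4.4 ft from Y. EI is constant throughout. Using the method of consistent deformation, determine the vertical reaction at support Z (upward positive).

Insert a hinge at Y; M_Y is the redundant, and each span becomes simply supported.
Discontinuity in slope at Y on the released structure — sum the simple-span end rotations:
  span XY: point load 69.75 at a = 5: Pab(L + a)/(6LEI) = 435.9/EI
  span YZ: point load 159.5 at a = 4.4: Pab(L + b)/(6LEI) = 1235/EI
  relative rotation θ_0 = (435.9 + 1235)/EI = 1671/EI
A unit hogging moment at Y produces rotation L₁/(3EI) + L₂/(3EI) = 7/EI.
Slope continuity at Y: θ_0 = M_Y·7/EI, so M_Y = 1671/7 = 238.7 kip·ft (hogging).
Span YZ, ΣM about Z: R_Y^{YZ}·11 = 1053 + 238.7, so R_Y^{YZ} = 117.4 kip and R_Z = 159.5 − 117.4 = 42.1 kip.

R_Z = 42.1 kip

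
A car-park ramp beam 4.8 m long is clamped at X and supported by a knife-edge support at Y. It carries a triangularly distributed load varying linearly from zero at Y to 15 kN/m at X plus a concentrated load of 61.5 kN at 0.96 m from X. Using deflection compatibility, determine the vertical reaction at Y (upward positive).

R_Y = 10.64 kN

Take the reaction at Y as the redundant and release it; the primary structure is a cantilever fixed at X.
Deflection at Y on the released cantilever, summing each load's contribution:
  triangular load, peak 15 at the fixed end: w₀L⁴/(30EI) = 265.4/EI
  point load 61.5 at a = 0.96: Pa²(3L − a)/(6EI) = 127/EI
  δ_0 = 392.4/EI
Flexibility coefficient — unit upward force at Y: δ_{YY} = L³/(3EI) = 36.86/EI.
The prop prevents deflection at Y: R_Y = δ_0/δ_{YY} = 392.4/36.86 = 10.64 kN.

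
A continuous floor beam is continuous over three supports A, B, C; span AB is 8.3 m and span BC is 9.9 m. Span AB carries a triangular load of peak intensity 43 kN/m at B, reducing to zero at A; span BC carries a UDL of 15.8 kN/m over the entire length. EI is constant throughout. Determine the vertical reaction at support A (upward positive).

Insert a hinge at B; M_B is the redundant, and each span becomes simply supported.
End slopes at the hinge B, treating each span as simply supported:
  span AB: triangular load, peak 43: w₀L³/(45EI) = 546.4/EI
  span BC: UDL 15.8: wL³/(24EI) = 638.8/EI
  relative rotation θ_0 = (546.4 + 638.8)/EI = 1185/EI
A unit hogging moment at B produces rotation L₁/(3EI) + L₂/(3EI) = 6.067/EI.
Slope continuity at B: θ_0 = M_B·6.067/EI, so M_B = 1185/6.067 = 195.4 kN·m (hogging).
Span AB, ΣM about A with M_B applied at B: R_B^{AB}·8.3 = 987.4 + 195.4, so R_B^{AB} = 142.5 kN and R_A = 178.4 − 142.5 = 35.95 kN.

R_A = 35.95 kN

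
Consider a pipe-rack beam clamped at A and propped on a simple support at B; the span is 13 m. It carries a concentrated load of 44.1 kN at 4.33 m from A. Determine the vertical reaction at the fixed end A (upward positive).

Take the reaction at B as the redundant and release it; the primary structure is a cantilever fixed at A.
Deflection at B on the released cantilever, summing each load's contribution:
  point load 44.1 at a = 4.33: Pa²(3L − a)/(6EI) = 4778/EI
Flexibility coefficient — unit upward force at B: δ_{BB} = L³/(3EI) = 732.3/EI.
Compatibility at B: δ_0 − R_B·δ_{BB} = 0, so R_B = 4778/732.3 = 6.524 kN.
Vertical equilibrium: R_A = ΣP − R_B = 44.1 − 6.524 = 37.58 kN.

R_A = 37.58 kN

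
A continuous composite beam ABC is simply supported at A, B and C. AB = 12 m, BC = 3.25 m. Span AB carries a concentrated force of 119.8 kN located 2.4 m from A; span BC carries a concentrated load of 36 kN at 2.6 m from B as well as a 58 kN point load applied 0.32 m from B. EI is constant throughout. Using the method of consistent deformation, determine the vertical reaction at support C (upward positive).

Insert a hinge at B; M_B is the redundant, and each span becomes simply supported.
Rotations at B on the released spans (each span's end-slope, ×1/EI):
  span AB: point load 119.8 at a = 2.4: Pab(L + a)/(6LEI) = 552/EI
  span BC: point load 36 at a = 2.6: Pab(L + b)/(6LEI) = 12.17/EI
  span BC: point load 58 at a = 0.32: Pab(L + b)/(6LEI) = 17.23/EI
  relative rotation θ_0 = (552 + 29.4)/EI = 581.4/EI
A unit hogging moment at B produces rotation L₁/(3EI) + L₂/(3EI) = 5.083/EI.
Slope continuity at B: θ_0 = M_B·5.083/EI, so M_B = 581.4/5.083 = 114.4 kN·m (hogging).
Span BC, ΣM about C: R_B^{BC}·3.25 = 193.3 + 114.4, so R_B^{BC} = 94.68 kN and R_C = 94 − 94.68 = -0.6836 kN.

R_C = -0.6836 kN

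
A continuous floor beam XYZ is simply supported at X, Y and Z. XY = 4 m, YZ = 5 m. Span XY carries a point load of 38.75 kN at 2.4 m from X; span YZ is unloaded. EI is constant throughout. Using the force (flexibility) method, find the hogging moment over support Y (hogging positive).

Insert a hinge at Y; M_Y is the redundant, and each span becomes simply supported.
Rotations at Y on the released spans (each span's end-slope, ×1/EI):
  span XY: point load 38.75 at a = 2.4: Pab(L + a)/(6LEI) = 39.68/EI
  relative rotation θ_0 = (39.68 + 0)/EI = 39.68/EI
A unit hogging moment at Y produces rotation L₁/(3EI) + L₂/(3EI) = 3/EI.
Compatibility: M_Y·(L₁+L₂)/(3EI) = θ_0, giving M_Y = 13.23 kN·m (hogging).

M_Y = 13.23 kN·m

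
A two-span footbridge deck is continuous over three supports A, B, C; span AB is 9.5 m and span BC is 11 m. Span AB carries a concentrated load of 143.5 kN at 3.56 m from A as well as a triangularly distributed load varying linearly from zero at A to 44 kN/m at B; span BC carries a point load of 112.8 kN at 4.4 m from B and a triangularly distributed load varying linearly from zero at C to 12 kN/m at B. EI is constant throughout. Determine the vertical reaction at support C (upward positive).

R_C = 30.37 kN

Take M_B as the redundant. Released structure: two simple spans AB and BC with a hinge at B.
Rotations at B on the released spans (each span's end-slope, ×1/EI):
  span AB: point load 143.5 at a = 3.56: Pab(L + a)/(6LEI) = 695.3/EI
  span AB: triangular load, peak 44: w₀L³/(45EI) = 838.3/EI
  span BC: point load 112.8 at a = 4.4: Pab(L + b)/(6LEI) = 873.5/EI
  span BC: triangular load, peak 12: w₀L³/(45EI) = 354.9/EI
  relative rotation θ_0 = (1534 + 1228)/EI = 2762/EI
A unit hogging moment at B produces rotation L₁/(3EI) + L₂/(3EI) = 6.833/EI.
Compatibility: M_B·(L₁+L₂)/(3EI) = θ_0, giving M_B = 404.2 kN·m (hogging).
Span BC, ΣM about C: R_B^{BC}·11 = 1228 + 404.2, so R_B^{BC} = 148.4 kN and R_C = 178.8 − 148.4 = 30.37 kN.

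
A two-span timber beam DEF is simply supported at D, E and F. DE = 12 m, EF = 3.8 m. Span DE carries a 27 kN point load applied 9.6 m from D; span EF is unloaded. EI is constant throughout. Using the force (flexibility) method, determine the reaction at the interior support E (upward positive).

R_E = 33.88 kN

Release continuity at E by inserting a hinge; the redundant is the internal moment M_E. The primary structure is two simply-supported spans DE and EF.
Rotations at E on the released spans (each span's end-slope, ×1/EI):
  span DE: point load 27 at a = 9.6: Pab(L + a)/(6LEI) = 186.6/EI
  relative rotation θ_0 = (186.6 + 0)/EI = 186.6/EI
A unit hogging moment at E produces rotation L₁/(3EI) + L₂/(3EI) = 5.267/EI.
Compatibility: M_E·(L₁+L₂)/(3EI) = θ_0, giving M_E = 35.43 kN·m (hogging).
Span DE, ΣM about D with M_E applied at E: R_E^{DE}·12 = 259.2 + 35.43, so R_E^{DE} = 24.55 kN and R_D = 27 − 24.55 = 2.447 kN.
Span EF, ΣM about F: R_E^{EF}·3.8 = 0 + 35.43, so R_E^{EF} = 9.325 kN and R_F = 0 − 9.325 = -9.325 kN.
R_E = 24.55 + 9.325 = 33.88 kN.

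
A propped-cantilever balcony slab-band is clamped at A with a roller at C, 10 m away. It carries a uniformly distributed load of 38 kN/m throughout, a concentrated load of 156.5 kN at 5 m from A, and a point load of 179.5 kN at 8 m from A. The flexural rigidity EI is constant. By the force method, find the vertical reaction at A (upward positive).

R_A = 398.2 kN

Remove the prop at C; the released (primary) structure is a cantilever built in at A.
Free-end deflection of the primary structure under the applied loading (downward +):
  UDL 38: wL⁴/(8EI) = 47500/EI
  point load 156.5 at a = 5: Pa²(3L − a)/(6EI) = 16302/EI
  point load 179.5 at a = 8: Pa²(3L − a)/(6EI) = 42123/EI
  δ_0 = 105925/EI
Tip deflection under a unit load at C: L³/(3EI) = 333.3/EI.
The prop prevents deflection at C: R_C = δ_0/δ_{CC} = 105925/333.3 = 317.8 kN.
Vertical equilibrium: R_A = ΣP − R_C = 716 − 317.8 = 398.2 kN.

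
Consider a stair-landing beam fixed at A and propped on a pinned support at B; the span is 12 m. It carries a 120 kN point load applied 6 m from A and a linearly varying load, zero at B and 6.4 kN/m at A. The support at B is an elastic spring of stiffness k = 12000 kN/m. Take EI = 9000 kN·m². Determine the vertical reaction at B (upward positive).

R_B = 45.12 kN

Choose R_B as the redundant. The primary structure is the cantilever fixed at A.
Deflection at B on the released cantilever, summing each load's contribution:
  point load 120 at a = 6: Pa²(3L − a)/(6EI) = 21600/EI
  triangular load, peak 6.4 at the fixed end: w₀L⁴/(30EI) = 4424/EI
  δ_0 = 26024/EI
Tip deflection under a unit load at B: L³/(3EI) = 576/EI.
With EI = 9000 kN·m²: δ_0 = 2.8915 m and δ_{BB} = 0.064 m/kN.
Compatibility — the spring shortens by R_B/k under the reaction it provides: δ_0 − R_B·δ_{BB} = R_B/k. With 1/k = 0.000083 m/kN, R_B = δ_0 / (δ_{BB} + 1/k) = 2.8915 / (0.064 + 0.000083) = 45.12 kN.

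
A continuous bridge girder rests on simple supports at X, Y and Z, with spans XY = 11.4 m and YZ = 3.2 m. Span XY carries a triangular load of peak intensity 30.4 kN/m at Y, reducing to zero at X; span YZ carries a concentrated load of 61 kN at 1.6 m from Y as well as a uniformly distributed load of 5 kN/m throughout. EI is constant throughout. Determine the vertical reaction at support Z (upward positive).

R_Z = -28.71 kN

Take M_Y as the redundant. Released structure: two simple spans XY and YZ with a hinge at Y.
End slopes at the hinge Y, treating each span as simply supported:
  span XY: triangular load, peak 30.4: w₀L³/(45EI) = 1001/EI
  span YZ: point load 61 at a = 1.6: Pab(L + b)/(6LEI) = 39.04/EI
  span YZ: UDL 5: wL³/(24EI) = 6.827/EI
  relative rotation θ_0 = (1001 + 45.87)/EI = 1047/EI
A unit hogging moment at Y produces rotation L₁/(3EI) + L₂/(3EI) = 4.867/EI.
Slope continuity at Y: θ_0 = M_Y·4.867/EI, so M_Y = 1047/4.867 = 215.1 kN·m (hogging).
Span YZ, ΣM about Z: R_Y^{YZ}·3.2 = 123.2 + 215.1, so R_Y^{YZ} = 105.7 kN and R_Z = 77 − 105.7 = -28.71 kN.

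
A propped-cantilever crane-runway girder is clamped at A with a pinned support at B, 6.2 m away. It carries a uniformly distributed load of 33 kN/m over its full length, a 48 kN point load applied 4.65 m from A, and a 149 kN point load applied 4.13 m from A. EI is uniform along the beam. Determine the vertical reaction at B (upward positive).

R_B = 184.3 kN

Remove the prop at B; the released (primary) structure is a cantilever built in at A.
Downward deflection at the released point B due to the loads:
  UDL 33: wL⁴/(8EI) = 6095/EI
  point load 48 at a = 4.65: Pa²(3L − a)/(6EI) = 2413/EI
  point load 149 at a = 4.13: Pa²(3L − a)/(6EI) = 6129/EI
  δ_0 = 14638/EI
Flexibility coefficient — unit upward force at B: δ_{BB} = L³/(3EI) = 79.44/EI.
The prop prevents deflection at B: R_B = δ_0/δ_{BB} = 14638/79.44 = 184.3 kN.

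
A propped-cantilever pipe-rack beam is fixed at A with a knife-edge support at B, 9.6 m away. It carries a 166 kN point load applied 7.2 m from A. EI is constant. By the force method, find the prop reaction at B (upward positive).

Release the roller at B. Primary structure: cantilever fixed at A.
Downward deflection at the released point B due to the loads:
  point load 166 at a = 7.2: Pa²(3L − a)/(6EI) = 30980/EI
Flexibility coefficient — unit upward force at B: δ_{BB} = L³/(3EI) = 294.9/EI.
The prop prevents deflection at B: R_B = δ_0/δ_{BB} = 30980/294.9 = 105 kN.

R_B = 105 kN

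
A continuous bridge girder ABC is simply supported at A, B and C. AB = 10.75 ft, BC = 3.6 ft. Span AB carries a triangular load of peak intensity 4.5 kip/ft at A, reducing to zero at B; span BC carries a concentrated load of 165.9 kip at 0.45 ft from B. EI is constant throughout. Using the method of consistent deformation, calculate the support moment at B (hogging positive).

M_B = 38.09 kip·ft

Insert a hinge at B; M_B is the redundant, and each span becomes simply supported.
Discontinuity in slope at B on the released structure — sum the simple-span end rotations:
  span AB: triangular load, peak 4.5: 7w₀L³/(360EI) = 108.7/EI
  span BC: point load 165.9 at a = 0.45: Pab(L + b)/(6LEI) = 73.49/EI
  relative rotation θ_0 = (108.7 + 73.49)/EI = 182.2/EI
A unit hogging moment at B produces rotation L₁/(3EI) + L₂/(3EI) = 4.783/EI.
Compatibility: M_B·(L₁+L₂)/(3EI) = θ_0, giving M_B = 38.09 kip·ft (hogging).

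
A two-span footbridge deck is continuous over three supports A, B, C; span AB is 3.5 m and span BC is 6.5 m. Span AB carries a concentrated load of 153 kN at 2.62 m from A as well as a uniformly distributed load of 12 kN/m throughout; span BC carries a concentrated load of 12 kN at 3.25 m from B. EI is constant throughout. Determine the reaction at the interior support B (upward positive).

R_B = 162.1 kN

Take M_B as the redundant. Released structure: two simple spans AB and BC with a hinge at B.
Discontinuity in slope at B on the released structure — sum the simple-span end rotations:
  span AB: point load 153 at a = 2.62: Pab(L + a)/(6LEI) = 102.8/EI
  span AB: UDL 12: wL³/(24EI) = 21.44/EI
  span BC: point load 12 at a = 3.25: Pab(L + b)/(6LEI) = 31.69/EI
  relative rotation θ_0 = (124.2 + 31.69)/EI = 155.9/EI
A unit hogging moment at B produces rotation L₁/(3EI) + L₂/(3EI) = 3.333/EI.
Slope continuity at B: θ_0 = M_B·3.333/EI, so M_B = 155.9/3.333 = 46.78 kN·m (hogging).
Span AB, ΣM about A with M_B applied at B: R_B^{AB}·3.5 = 474.4 + 46.78, so R_B^{AB} = 148.9 kN and R_A = 195 − 148.9 = 46.1 kN.
Span BC, ΣM about C: R_B^{BC}·6.5 = 39 + 46.78, so R_B^{BC} = 13.2 kN and R_C = 12 − 13.2 = -1.197 kN.
R_B = 148.9 + 13.2 = 162.1 kN.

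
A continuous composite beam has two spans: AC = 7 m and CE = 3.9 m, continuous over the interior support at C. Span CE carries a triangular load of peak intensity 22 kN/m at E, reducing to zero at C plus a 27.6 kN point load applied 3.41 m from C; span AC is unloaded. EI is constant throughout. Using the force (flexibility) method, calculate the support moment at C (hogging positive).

M_C = 9.365 kN·m

Take M_C as the redundant. Released structure: two simple spans AC and CE with a hinge at C.
End slopes at the hinge C, treating each span as simply supported:
  span CE: triangular load, peak 22: 7w₀L³/(360EI) = 25.38/EI
  span CE: point load 27.6 at a = 3.41: Pab(L + b)/(6LEI) = 8.652/EI
  relative rotation θ_0 = (0 + 34.03)/EI = 34.03/EI
A unit hogging moment at C produces rotation L₁/(3EI) + L₂/(3EI) = 3.633/EI.
Compatibility: M_C·(L₁+L₂)/(3EI) = θ_0, giving M_C = 9.365 kN·m (hogging).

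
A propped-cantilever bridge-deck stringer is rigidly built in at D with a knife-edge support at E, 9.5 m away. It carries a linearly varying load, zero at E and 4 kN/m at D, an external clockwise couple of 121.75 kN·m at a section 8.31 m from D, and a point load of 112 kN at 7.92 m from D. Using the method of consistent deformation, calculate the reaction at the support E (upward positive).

Take the reaction at E as the redundant and release it; the primary structure is a cantilever fixed at D.
Deflection at E on the released cantilever, summing each load's contribution:
  triangular load, peak 4 at the fixed end: w₀L⁴/(30EI) = 1086/EI
  clockwise couple 121.75 at a = 8.31: M₀a(2L − a)/(2EI) = 5408/EI
  point load 112 at a = 7.92: Pa²(3L − a)/(6EI) = 24097/EI
  δ_0 = 30591/EI
Tip deflection under a unit load at E: L³/(3EI) = 285.8/EI.
Compatibility at E: δ_0 − R_E·δ_{EE} = 0, so R_E = 30591/285.8 = 107 kN.

R_E = 107 kN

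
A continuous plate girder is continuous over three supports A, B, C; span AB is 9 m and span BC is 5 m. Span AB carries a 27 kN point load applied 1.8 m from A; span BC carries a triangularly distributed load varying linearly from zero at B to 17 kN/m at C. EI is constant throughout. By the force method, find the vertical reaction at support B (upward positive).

Insert a hinge at B; M_B is the redundant, and each span becomes simply supported.
Rotations at B on the released spans (each span's end-slope, ×1/EI):
  span AB: point load 27 at a = 1.8: Pab(L + a)/(6LEI) = 69.98/EI
  span BC: triangular load, peak 17: 7w₀L³/(360EI) = 41.32/EI
  relative rotation θ_0 = (69.98 + 41.32)/EI = 111.3/EI
A unit hogging moment at B produces rotation L₁/(3EI) + L₂/(3EI) = 4.667/EI.
Slope continuity at B: θ_0 = M_B·4.667/EI, so M_B = 111.3/4.667 = 23.85 kN·m (hogging).
Span AB, ΣM about A with M_B applied at B: R_B^{AB}·9 = 48.6 + 23.85, so R_B^{AB} = 8.05 kN and R_A = 27 − 8.05 = 18.95 kN.
Span BC, ΣM about C: R_B^{BC}·5 = 70.83 + 23.85, so R_B^{BC} = 18.94 kN and R_C = 42.5 − 18.94 = 23.56 kN.
R_B = 8.05 + 18.94 = 26.99 kN.

R_B = 26.99 kN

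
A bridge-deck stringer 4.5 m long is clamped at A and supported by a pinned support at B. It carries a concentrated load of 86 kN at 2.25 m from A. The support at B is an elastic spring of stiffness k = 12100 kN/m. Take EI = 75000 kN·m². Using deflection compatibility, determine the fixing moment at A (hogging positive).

Remove the prop at B; the released (primary) structure is a cantilever built in at A.
Downward deflection at the released point B due to the loads:
  point load 86 at a = 2.25: Pa²(3L − a)/(6EI) = 816.3/EI
Tip deflection under a unit load at B: L³/(3EI) = 30.38/EI.
With EI = 75000 kN·m²: δ_0 = 0.010884 m and δ_{BB} = 0.000405 m/kN.
Compatibility — the spring shortens by R_B/k under the reaction it provides: δ_0 − R_B·δ_{BB} = R_B/k. With 1/k = 0.000083 m/kN, R_B = δ_0 / (δ_{BB} + 1/k) = 0.010884 / (0.000405 + 0.000083) = 22.32 kN.
Moment equilibrium about A: M_A = Σ(load moments about A) − R_B·L = 193.5 − 22.32×4.5 = 93.06 kN·m.

M_A = 93.06 kN·m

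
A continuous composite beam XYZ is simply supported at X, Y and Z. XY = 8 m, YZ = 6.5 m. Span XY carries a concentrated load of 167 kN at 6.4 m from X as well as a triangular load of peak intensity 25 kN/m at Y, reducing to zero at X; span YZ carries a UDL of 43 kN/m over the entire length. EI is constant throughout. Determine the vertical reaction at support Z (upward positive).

Insert a hinge at Y; M_Y is the redundant, and each span becomes simply supported.
Rotations at Y on the released spans (each span's end-slope, ×1/EI):
  span XY: point load 167 at a = 6.4: Pab(L + a)/(6LEI) = 513/EI
  span XY: triangular load, peak 25: w₀L³/(45EI) = 284.4/EI
  span YZ: UDL 43: wL³/(24EI) = 492/EI
  relative rotation θ_0 = (797.5 + 492)/EI = 1290/EI
A unit hogging moment at Y produces rotation L₁/(3EI) + L₂/(3EI) = 4.833/EI.
Compatibility: M_Y·(L₁+L₂)/(3EI) = θ_0, giving M_Y = 266.8 kN·m (hogging).
Span YZ, ΣM about Z: R_Y^{YZ}·6.5 = 908.4 + 266.8, so R_Y^{YZ} = 180.8 kN and R_Z = 279.5 − 180.8 = 98.7 kN.

R_Z = 98.7 kN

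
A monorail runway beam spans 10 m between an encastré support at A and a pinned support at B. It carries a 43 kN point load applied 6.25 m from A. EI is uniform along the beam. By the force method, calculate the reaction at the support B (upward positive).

R_B = 19.95 kN

Remove the prop at B; the released (primary) structure is a cantilever built in at A.
Free-end deflection of the primary structure under the applied loading (downward +):
  point load 43 at a = 6.25: Pa²(3L − a)/(6EI) = 6649/EI
Flexibility coefficient — unit upward force at B: δ_{BB} = L³/(3EI) = 333.3/EI.
Compatibility at B: δ_0 − R_B·δ_{BB} = 0, so R_B = 6649/333.3 = 19.95 kN.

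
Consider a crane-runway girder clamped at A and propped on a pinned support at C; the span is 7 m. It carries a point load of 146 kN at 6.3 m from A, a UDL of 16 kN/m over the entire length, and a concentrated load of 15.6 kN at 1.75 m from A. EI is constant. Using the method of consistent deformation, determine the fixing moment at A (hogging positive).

M_A = 166.5 kN·m

Remove the prop at C; the released (primary) structure is a cantilever built in at A.
Primary-structure tip deflection at C by superposition:
  point load 146 at a = 6.3: Pa²(3L − a)/(6EI) = 14197/EI
  UDL 16: wL⁴/(8EI) = 4802/EI
  point load 15.6 at a = 1.75: Pa²(3L − a)/(6EI) = 153.3/EI
  δ_0 = 19152/EI
Tip deflection under a unit load at C: L³/(3EI) = 114.3/EI.
The prop prevents deflection at C: R_C = δ_0/δ_{CC} = 19152/114.3 = 167.5 kN.
Moment equilibrium about A: M_A = Σ(load moments about A) − R_C·L = 1339 − 167.5×7 = 166.5 kN·m.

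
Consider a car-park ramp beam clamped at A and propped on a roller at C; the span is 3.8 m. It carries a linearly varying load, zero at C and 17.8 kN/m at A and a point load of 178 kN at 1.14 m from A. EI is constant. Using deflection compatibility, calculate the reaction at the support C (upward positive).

Take the reaction at C as the redundant and release it; the primary structure is a cantilever fixed at A.
Deflection at C on the released cantilever, summing each load's contribution:
  triangular load, peak 17.8 at the fixed end: w₀L⁴/(30EI) = 123.7/EI
  point load 178 at a = 1.14: Pa²(3L − a)/(6EI) = 395.6/EI
  δ_0 = 519.3/EI
Tip deflection under a unit load at C: L³/(3EI) = 18.29/EI.
The prop prevents deflection at C: R_C = δ_0/δ_{CC} = 519.3/18.29 = 28.39 kN.

R_C = 28.39 kN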